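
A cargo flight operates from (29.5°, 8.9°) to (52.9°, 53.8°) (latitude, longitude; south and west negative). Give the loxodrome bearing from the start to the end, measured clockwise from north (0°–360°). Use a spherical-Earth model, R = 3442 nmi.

54.8°

Meridional parts: M(φ₁)=+0.5393, M(φ₂)=+1.0919 → ΔM = +0.5527;  Δλ = +0.7837 rad
tan C = Δλ / ΔM = +1.4179 → C = 54.81°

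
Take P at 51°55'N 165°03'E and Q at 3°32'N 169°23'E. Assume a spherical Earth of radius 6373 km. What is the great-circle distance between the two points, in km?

Haversine: a = sin²(Δφ/2)+cos φ₁ cos φ₂ sin²(Δλ/2) = 0.16881;  σ = 2·atan2(√a,√(1−a))
σ = 48.518° → d = Rσ = 6373·0.84680 = 5397 km

5397 km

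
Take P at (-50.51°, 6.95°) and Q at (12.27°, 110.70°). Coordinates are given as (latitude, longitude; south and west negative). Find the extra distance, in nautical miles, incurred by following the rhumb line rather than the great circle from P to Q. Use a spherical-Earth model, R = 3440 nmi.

Great circle: cos σ = sin φ₁ sin φ₂ + cos φ₁ cos φ₂ cos Δλ,  σ = 1.8878 rad → d_gc = 6494.0 nmi
Rhumb line: Δψ = +1.2404, q = Δφ/Δψ = 0.8833, d_rh = R√(Δφ²+q²Δλ²) = 6669.7 nmi
Excess = 6669.7 − 6494.0 = 175.7 ≈ 176 nmi

176 nmi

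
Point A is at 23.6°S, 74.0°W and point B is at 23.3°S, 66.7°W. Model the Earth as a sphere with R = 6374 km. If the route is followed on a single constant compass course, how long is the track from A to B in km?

746 km

Δψ = ln[tan(π/4+φ₂/2)/tan(π/4+φ₁/2)] = +0.0057;  Δφ = +0.0052 rad,  Δλ = +0.1274 rad
q = Δφ/Δψ = 0.9174
d = R·√(Δφ² + q²Δλ²) = 6374·0.11700 = 746 km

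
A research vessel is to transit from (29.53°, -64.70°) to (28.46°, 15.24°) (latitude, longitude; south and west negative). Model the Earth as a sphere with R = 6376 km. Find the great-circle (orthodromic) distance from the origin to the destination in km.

cos σ = sin φ₁ sin φ₂ + cos φ₁ cos φ₂ cos Δλ
      = sin(29.53°)sin(28.46°) + cos(29.53°)cos(28.46°)cos(79.94°) = 0.3685
σ = 68.377° → d = Rσ = 6376·1.19340 = 7609 km

7609 km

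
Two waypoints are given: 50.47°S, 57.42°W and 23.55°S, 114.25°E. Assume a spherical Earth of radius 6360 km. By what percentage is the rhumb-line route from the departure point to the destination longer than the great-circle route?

Great circle: σ = 1.8433 rad → d_gc = Rσ = 11723.4 km
Rhumb: Δφ = +0.4698, Δλ = +2.9962, Δψ = +0.6004, q = Δφ/Δψ = 0.7826 → d_rh = R√(Δφ²+q²Δλ²) = 15208.7 km
Excess = (15208.7 − 11723.4) / 11723.4 = 3485.3 / 11723.4 = 29.73% ≈ 29.7%

29.7%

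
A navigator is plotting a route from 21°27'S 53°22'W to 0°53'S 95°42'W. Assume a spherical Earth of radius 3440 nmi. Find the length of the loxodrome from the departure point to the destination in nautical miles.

2770 nmi

Rhumb course C = atan2(Δλ, Δψ) with Δψ = ln[tan(π/4+φ₂/2)/tan(π/4+φ₁/2)] = +0.3680, Δλ = -0.7389 → C = 296.48°
d = R·|Δφ| / |cos C| = 3440·0.35896 / 0.44585 = 2770 nmi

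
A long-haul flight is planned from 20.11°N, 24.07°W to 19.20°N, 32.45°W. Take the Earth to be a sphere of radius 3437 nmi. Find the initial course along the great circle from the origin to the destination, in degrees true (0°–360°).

264.8°

θ = atan2( sin Δλ·cos φ₂ ,  cos φ₁ sin φ₂ − sin φ₁ cos φ₂ cos Δλ )
  = atan2(-0.1376, -0.0124) = 264.85°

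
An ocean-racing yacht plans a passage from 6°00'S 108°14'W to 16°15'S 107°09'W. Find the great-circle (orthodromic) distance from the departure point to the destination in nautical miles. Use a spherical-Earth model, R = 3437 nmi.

cos σ = sin φ₁ sin φ₂ + cos φ₁ cos φ₂ cos Δλ
      = sin(-6.00°)sin(-16.25°) + cos(-6.00°)cos(-16.25°)cos(1.08°) = 0.9839
σ = 10.305° → d = Rσ = 3437·0.17985 = 618 nmi

618 nmi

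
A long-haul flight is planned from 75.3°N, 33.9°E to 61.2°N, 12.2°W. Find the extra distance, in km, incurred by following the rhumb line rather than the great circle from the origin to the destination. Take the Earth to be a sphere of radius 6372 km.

Great circle: cos σ = sin φ₁ sin φ₂ + cos φ₁ cos φ₂ cos Δλ,  σ = 0.3698 rad → d_gc = 2356.5 km
Rhumb line: Δψ = -0.6884, q = Δφ/Δψ = 0.3575, d_rh = R√(Δφ²+q²Δλ²) = 2412.1 km
Excess = 2412.1 − 2356.5 = 55.6 ≈ 56 km

56 km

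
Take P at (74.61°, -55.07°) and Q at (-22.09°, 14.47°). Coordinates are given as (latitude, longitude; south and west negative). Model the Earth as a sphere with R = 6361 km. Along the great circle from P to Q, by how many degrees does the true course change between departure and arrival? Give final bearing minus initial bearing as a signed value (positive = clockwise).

+49.6°

At departure: θ₁ = atan2(sin Δλ cos φ₂, cos φ₁ sin φ₂ − sin φ₁ cos φ₂ cos Δλ) = 115.39°
At arrival: θ₂ = atan2(sin Δλ cos φ₁, −cos φ₂ sin φ₁ + sin φ₂ cos φ₁ cos Δλ) = 165.00°
Δθ = θ₂ − θ₁ = +49.6°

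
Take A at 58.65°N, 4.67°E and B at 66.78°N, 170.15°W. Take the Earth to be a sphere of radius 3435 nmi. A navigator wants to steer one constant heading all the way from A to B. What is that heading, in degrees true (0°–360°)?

Δψ = ln[tan(π/4+φ₂/2)/tan(π/4+φ₁/2)] = +0.3118
Δλ = -3.0512 rad (taken the short way round)
course = atan2(Δλ, Δψ) = 275.83°

275.8°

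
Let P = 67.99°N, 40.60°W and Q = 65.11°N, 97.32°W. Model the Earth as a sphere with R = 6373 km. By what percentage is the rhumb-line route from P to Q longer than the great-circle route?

3.6%

Great circle: σ = 0.3830 rad → d_gc = Rσ = 2440.7 km
Rhumb: Δφ = -0.0503, Δλ = -0.9900, Δψ = -0.1265, q = Δφ/Δψ = 0.3975 → d_rh = R√(Δφ²+q²Δλ²) = 2527.9 km
Excess = (2527.9 − 2440.7) / 2440.7 = 87.2 / 2440.7 = 3.57% ≈ 3.6%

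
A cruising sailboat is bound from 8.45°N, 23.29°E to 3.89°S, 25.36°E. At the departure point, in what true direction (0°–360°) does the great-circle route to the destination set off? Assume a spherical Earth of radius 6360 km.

170.4°

θ = atan2( sin Δλ·cos φ₂ ,  cos φ₁ sin φ₂ − sin φ₁ cos φ₂ cos Δλ )
  = atan2(+0.0360, -0.2136) = 170.42°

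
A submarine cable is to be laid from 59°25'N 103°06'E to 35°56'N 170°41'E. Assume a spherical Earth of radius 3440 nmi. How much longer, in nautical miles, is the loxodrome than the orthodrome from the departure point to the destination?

Great circle: cos σ = sin φ₁ sin φ₂ + cos φ₁ cos φ₂ cos Δλ,  σ = 0.8469 rad → d_gc = 2913.3 nmi
Rhumb line: Δψ = -0.6239, q = Δφ/Δψ = 0.6569, d_rh = R√(Δφ²+q²Δλ²) = 3015.4 nmi
Excess = 3015.4 − 2913.3 = 102.1 ≈ 102 nmi

102 nmi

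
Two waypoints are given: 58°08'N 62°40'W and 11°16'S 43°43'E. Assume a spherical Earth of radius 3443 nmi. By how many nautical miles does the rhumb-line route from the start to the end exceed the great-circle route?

Great circle: cos σ = sin φ₁ sin φ₂ + cos φ₁ cos φ₂ cos Δλ,  σ = 1.8881 rad → d_gc = 6500.6 nmi
Rhumb line: Δψ = -1.4515, q = Δφ/Δψ = 0.8345, d_rh = R√(Δφ²+q²Δλ²) = 6771.4 nmi
Excess = 6771.4 − 6500.6 = 270.8 ≈ 271 nmi

271 nmi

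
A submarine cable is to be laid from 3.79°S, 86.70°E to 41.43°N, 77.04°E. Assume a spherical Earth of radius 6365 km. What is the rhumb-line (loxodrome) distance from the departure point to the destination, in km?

5119 km

Δψ = ln[tan(π/4+φ₂/2)/tan(π/4+φ₁/2)] = +0.8620;  Δφ = +0.7892 rad,  Δλ = -0.1686 rad
q = Δφ/Δψ = 0.9156
d = R·√(Δφ² + q²Δλ²) = 6365·0.80419 = 5119 km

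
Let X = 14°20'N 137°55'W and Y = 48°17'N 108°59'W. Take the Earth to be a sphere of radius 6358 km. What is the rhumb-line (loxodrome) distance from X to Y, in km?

4619 km

Rhumb course C = atan2(Δλ, Δψ) with Δψ = ln[tan(π/4+φ₂/2)/tan(π/4+φ₁/2)] = +0.7121, Δλ = +0.5050 → C = 35.34°
d = R·|Δφ| / |cos C| = 6358·0.59254 / 0.81570 = 4619 km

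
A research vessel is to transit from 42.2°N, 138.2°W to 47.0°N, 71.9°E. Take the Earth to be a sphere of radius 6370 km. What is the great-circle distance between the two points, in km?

9661 km

cos σ = sin φ₁ sin φ₂ + cos φ₁ cos φ₂ cos Δλ
      = sin(42.20°)sin(47.00°) + cos(42.20°)cos(47.00°)cos(-149.90°) = 0.0542
σ = 86.895° → d = Rσ = 6370·1.51660 = 9661 km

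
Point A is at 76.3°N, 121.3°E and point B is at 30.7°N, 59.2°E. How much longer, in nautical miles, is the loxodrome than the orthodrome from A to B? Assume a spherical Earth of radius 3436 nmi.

109 nmi

Great circle: cos σ = sin φ₁ sin φ₂ + cos φ₁ cos φ₂ cos Δλ,  σ = 0.9381 rad → d_gc = 3223.4 nmi
Rhumb line: Δψ = -1.5557, q = Δφ/Δψ = 0.5116, d_rh = R√(Δφ²+q²Δλ²) = 3332.8 nmi
Excess = 3332.8 − 3223.4 = 109.4 ≈ 109 nmi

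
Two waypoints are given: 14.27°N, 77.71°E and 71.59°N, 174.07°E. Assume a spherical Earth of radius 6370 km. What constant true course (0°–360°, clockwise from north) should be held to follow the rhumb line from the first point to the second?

Meridional parts: M(φ₁)=+0.2517, M(φ₂)=+1.8198 → ΔM = +1.5682;  Δλ = +1.6818 rad
tan C = Δλ / ΔM = +1.0725 → C = 47.00°

47.0°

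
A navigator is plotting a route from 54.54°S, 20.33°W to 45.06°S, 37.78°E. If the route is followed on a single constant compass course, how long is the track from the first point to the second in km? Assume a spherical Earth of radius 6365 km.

4280 km

Rhumb course C = atan2(Δλ, Δψ) with Δψ = ln[tan(π/4+φ₂/2)/tan(π/4+φ₁/2)] = +0.2575, Δλ = +1.0142 → C = 75.76°
d = R·|Δφ| / |cos C| = 6365·0.16546 / 0.24605 = 4280 km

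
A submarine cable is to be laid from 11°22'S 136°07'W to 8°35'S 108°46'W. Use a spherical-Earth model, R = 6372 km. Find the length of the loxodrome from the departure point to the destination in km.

Δψ = ln[tan(π/4+φ₂/2)/tan(π/4+φ₁/2)] = +0.0493;  Δφ = +0.0486 rad,  Δλ = +0.4773 rad
q = Δφ/Δψ = 0.9848
d = R·√(Δφ² + q²Δλ²) = 6372·0.47259 = 3011 km

3011 km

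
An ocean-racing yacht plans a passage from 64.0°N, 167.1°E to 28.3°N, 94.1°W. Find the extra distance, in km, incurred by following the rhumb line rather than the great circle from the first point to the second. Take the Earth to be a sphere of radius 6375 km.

Great circle: cos σ = sin φ₁ sin φ₂ + cos φ₁ cos φ₂ cos Δλ,  σ = 1.1950 rad → d_gc = 7617.8 km
Rhumb line: Δψ = -0.9506, q = Δφ/Δψ = 0.6555, d_rh = R√(Δφ²+q²Δλ²) = 8228.0 km
Excess = 8228.0 − 7617.8 = 610.2 ≈ 610 km

610 km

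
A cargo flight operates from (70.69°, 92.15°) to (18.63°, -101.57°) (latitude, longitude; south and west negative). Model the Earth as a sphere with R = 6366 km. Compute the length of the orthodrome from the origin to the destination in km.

10018 km

Haversine: a = sin²(Δφ/2)+cos φ₁ cos φ₂ sin²(Δλ/2) = 0.50146;  σ = 2·atan2(√a,√(1−a))
σ = 90.168° → d = Rσ = 6366·1.57372 = 10018 km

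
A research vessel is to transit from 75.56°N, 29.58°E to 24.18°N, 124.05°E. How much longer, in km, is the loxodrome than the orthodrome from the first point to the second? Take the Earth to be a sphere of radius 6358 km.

591 km

Great circle: cos σ = sin φ₁ sin φ₂ + cos φ₁ cos φ₂ cos Δλ,  σ = 1.1822 rad → d_gc = 7516.1 km
Rhumb line: Δψ = -1.6309, q = Δφ/Δψ = 0.5498, d_rh = R√(Δφ²+q²Δλ²) = 8107.5 km
Excess = 8107.5 − 7516.1 = 591.4 ≈ 591 km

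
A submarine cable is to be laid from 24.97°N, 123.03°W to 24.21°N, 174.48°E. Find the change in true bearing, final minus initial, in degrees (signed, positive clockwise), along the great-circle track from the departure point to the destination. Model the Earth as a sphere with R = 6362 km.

Initial bearing θ₁ = atan2(sin Δλ cos φ₂, cos φ₁ sin φ₂ − sin φ₁ cos φ₂ cos Δλ) = 283.48°
Final bearing θ₂ = (initial bearing from the destination back to the start) + 180° = 255.14°
Δθ = θ₂ − θ₁ = -28.3°

-28.3°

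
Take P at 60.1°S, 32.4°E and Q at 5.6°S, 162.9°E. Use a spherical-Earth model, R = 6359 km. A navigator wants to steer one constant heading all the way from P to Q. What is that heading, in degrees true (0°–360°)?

61.8°

Meridional parts: M(φ₁)=-1.3205, M(φ₂)=-0.0979 → ΔM = +1.2226;  Δλ = +2.2777 rad
tan C = Δλ / ΔM = +1.8630 → C = 61.77°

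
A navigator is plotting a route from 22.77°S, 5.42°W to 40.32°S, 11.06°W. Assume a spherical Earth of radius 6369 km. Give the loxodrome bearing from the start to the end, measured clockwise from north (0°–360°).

Δψ = ln[tan(π/4+φ₂/2)/tan(π/4+φ₁/2)] = -0.3619
Δλ = -0.0984 rad (taken the short way round)
course = atan2(Δλ, Δψ) = 195.22°

195.2°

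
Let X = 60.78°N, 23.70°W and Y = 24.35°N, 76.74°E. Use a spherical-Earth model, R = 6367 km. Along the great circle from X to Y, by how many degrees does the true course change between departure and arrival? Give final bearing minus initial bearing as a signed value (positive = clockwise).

+81.1°

Initial bearing θ₁ = atan2(sin Δλ cos φ₂, cos φ₁ sin φ₂ − sin φ₁ cos φ₂ cos Δλ) = 68.92°
Final bearing θ₂ = (initial bearing from the destination back to the start) + 180° = 150.00°
Δθ = θ₂ − θ₁ = +81.1°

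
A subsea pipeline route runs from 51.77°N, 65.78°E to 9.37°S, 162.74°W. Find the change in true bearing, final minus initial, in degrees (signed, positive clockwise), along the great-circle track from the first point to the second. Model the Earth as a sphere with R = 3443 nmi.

Initial bearing θ₁ = atan2(sin Δλ cos φ₂, cos φ₁ sin φ₂ − sin φ₁ cos φ₂ cos Δλ) = 60.83°
Final bearing θ₂ = (initial bearing from the destination back to the start) + 180° = 146.79°
Δθ = θ₂ − θ₁ = +86.0°

+86.0°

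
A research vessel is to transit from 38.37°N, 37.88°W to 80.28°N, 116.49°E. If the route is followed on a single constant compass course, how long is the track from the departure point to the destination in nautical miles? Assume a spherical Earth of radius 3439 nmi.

Δψ = ln[tan(π/4+φ₂/2)/tan(π/4+φ₁/2)] = +1.7386;  Δφ = +0.7315 rad,  Δλ = +2.6943 rad
q = Δφ/Δψ = 0.4207
d = R·√(Δφ² + q²Δλ²) = 3439·1.34906 = 4639 nmi

4639 nmi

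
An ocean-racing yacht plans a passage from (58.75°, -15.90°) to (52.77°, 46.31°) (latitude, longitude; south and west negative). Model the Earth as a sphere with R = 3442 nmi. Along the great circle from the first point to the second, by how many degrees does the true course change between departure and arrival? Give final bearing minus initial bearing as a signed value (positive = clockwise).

+53.1°

At departure: θ₁ = atan2(sin Δλ cos φ₂, cos φ₁ sin φ₂ − sin φ₁ cos φ₂ cos Δλ) = 72.19°
At arrival: θ₂ = atan2(sin Δλ cos φ₁, −cos φ₂ sin φ₁ + sin φ₂ cos φ₁ cos Δλ) = 125.28°
Δθ = θ₂ − θ₁ = +53.1°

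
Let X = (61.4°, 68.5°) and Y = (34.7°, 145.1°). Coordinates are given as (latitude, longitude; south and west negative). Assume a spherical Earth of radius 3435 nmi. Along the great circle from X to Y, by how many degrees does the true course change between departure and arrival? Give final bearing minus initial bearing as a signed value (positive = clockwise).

+62.2°

At departure: θ₁ = atan2(sin Δλ cos φ₂, cos φ₁ sin φ₂ − sin φ₁ cos φ₂ cos Δλ) = 82.50°
At arrival: θ₂ = atan2(sin Δλ cos φ₁, −cos φ₂ sin φ₁ + sin φ₂ cos φ₁ cos Δλ) = 144.74°
Δθ = θ₂ − θ₁ = +62.2°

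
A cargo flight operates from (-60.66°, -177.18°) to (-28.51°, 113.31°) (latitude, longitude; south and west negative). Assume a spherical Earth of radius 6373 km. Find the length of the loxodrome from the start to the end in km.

6382 km

Δψ = ln[tan(π/4+φ₂/2)/tan(π/4+φ₁/2)] = +0.8207;  Δφ = +0.5611 rad,  Δλ = -1.2132 rad
q = Δφ/Δψ = 0.6837
d = R·√(Δφ² + q²Δλ²) = 6373·1.00141 = 6382 km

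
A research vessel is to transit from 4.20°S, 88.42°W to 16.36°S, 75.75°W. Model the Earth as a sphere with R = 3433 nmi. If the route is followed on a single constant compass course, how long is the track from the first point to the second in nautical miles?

Δψ = ln[tan(π/4+φ₂/2)/tan(π/4+φ₁/2)] = -0.2161;  Δφ = -0.2122 rad,  Δλ = +0.2211 rad
q = Δφ/Δψ = 0.9820
d = R·√(Δφ² + q²Δλ²) = 3433·0.30364 = 1042 nmi

1042 nmi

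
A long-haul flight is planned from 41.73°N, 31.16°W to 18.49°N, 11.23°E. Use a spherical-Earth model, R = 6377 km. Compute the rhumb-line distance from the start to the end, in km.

Δψ = ln[tan(π/4+φ₂/2)/tan(π/4+φ₁/2)] = -0.4744;  Δφ = -0.4056 rad,  Δλ = +0.7398 rad
q = Δφ/Δψ = 0.8550
d = R·√(Δφ² + q²Δλ²) = 6377·0.75147 = 4792 km

4792 km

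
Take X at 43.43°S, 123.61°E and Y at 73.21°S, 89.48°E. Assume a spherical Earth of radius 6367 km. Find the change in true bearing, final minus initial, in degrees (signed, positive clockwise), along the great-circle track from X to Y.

+30.3°

Initial bearing θ₁ = atan2(sin Δλ cos φ₂, cos φ₁ sin φ₂ − sin φ₁ cos φ₂ cos Δλ) = 196.98°
Final bearing θ₂ = (initial bearing from the destination back to the start) + 180° = 227.23°
Δθ = θ₂ − θ₁ = +30.3°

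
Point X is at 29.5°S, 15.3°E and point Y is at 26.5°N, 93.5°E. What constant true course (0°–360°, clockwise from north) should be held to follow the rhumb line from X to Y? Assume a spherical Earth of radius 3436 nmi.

53.2°

Meridional parts: M(φ₁)=-0.5393, M(φ₂)=+0.4799 → ΔM = +1.0192;  Δλ = +1.3648 rad
tan C = Δλ / ΔM = +1.3391 → C = 53.25°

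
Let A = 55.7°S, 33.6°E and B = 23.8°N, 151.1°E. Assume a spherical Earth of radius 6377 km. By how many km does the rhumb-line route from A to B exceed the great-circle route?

469 km

Great circle: cos σ = sin φ₁ sin φ₂ + cos φ₁ cos φ₂ cos Δλ,  σ = 2.1791 rad → d_gc = 13895.90 km
Rhumb line: Δψ = +1.6036, q = Δφ/Δψ = 0.8653, d_rh = R√(Δφ²+q²Δλ²) = 14364.44 km
Excess = 14364.44 − 13895.90 = 468.54 ≈ 469 km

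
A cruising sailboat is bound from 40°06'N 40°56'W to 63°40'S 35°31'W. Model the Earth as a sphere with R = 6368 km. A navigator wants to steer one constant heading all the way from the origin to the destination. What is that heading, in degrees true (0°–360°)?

177.6°

Δψ = ln[tan(π/4+φ₂/2)/tan(π/4+φ₁/2)] = -2.2179
Δλ = +0.0945 rad (taken the short way round)
course = atan2(Δλ, Δψ) = 177.56°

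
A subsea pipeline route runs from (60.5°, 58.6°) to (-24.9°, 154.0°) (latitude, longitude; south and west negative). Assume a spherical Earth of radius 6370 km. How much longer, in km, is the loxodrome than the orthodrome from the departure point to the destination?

Great circle: cos σ = sin φ₁ sin φ₂ + cos φ₁ cos φ₂ cos Δλ,  σ = 1.9916 rad → d_gc = 12686.4 km
Rhumb line: Δψ = -1.7835, q = Δφ/Δψ = 0.8357, d_rh = R√(Δφ²+q²Δλ²) = 12989.1 km
Excess = 12989.1 − 12686.4 = 302.7 ≈ 303 km

303 km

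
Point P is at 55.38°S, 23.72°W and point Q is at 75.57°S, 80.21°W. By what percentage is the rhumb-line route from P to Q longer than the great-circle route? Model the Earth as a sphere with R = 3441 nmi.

Great circle: σ = 0.5051 rad → d_gc = Rσ = 1738.0 nmi
Rhumb: Δφ = -0.3524, Δλ = -0.9859, Δψ = -0.9009, q = Δφ/Δψ = 0.3911 → d_rh = R√(Δφ²+q²Δλ²) = 1797.5 nmi
Excess = (1797.5 − 1738.0) / 1738.0 = 59.5 / 1738.0 = 3.42% ≈ 3.4%

3.4%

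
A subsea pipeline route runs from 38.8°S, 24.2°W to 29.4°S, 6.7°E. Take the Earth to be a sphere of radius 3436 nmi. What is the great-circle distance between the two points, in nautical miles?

Haversine: a = sin²(Δφ/2)+cos φ₁ cos φ₂ sin²(Δλ/2) = 0.05490;  σ = 2·atan2(√a,√(1−a))
σ = 27.101° → d = Rσ = 3436·0.47301 = 1625 nmi

1625 nmi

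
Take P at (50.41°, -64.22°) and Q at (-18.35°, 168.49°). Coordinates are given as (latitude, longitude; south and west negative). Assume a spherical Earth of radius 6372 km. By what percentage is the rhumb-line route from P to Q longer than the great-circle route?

4.0%

Great circle: σ = 2.2257 rad → d_gc = Rσ = 14182.1 km
Rhumb: Δφ = -1.2001, Δλ = -2.2216, Δψ = -1.3478, q = Δφ/Δψ = 0.8904 → d_rh = R√(Δφ²+q²Δλ²) = 14743.4 km
Excess = (14743.4 − 14182.1) / 14182.1 = 561.3 / 14182.1 = 3.96% ≈ 4.0%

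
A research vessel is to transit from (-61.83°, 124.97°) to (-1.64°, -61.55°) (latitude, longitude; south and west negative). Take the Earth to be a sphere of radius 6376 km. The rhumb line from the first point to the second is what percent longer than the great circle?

26.7%

Great circle: σ = 2.0304 rad → d_gc = Rσ = 12946.0 km
Rhumb: Δφ = +1.0505, Δλ = +3.0278, Δψ = +1.3541, q = Δφ/Δψ = 0.7758 → d_rh = R√(Δφ²+q²Δλ²) = 16407.0 km
Excess = (16407.0 − 12946.0) / 12946.0 = 3461.0 / 12946.0 = 26.73% ≈ 26.7%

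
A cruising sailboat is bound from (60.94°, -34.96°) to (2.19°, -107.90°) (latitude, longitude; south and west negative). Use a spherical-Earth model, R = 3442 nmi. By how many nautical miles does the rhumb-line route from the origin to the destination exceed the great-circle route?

119 nmi

Great circle: cos σ = sin φ₁ sin φ₂ + cos φ₁ cos φ₂ cos Δλ,  σ = 1.3941 rad → d_gc = 4798.4 nmi
Rhumb line: Δψ = -1.3120, q = Δφ/Δψ = 0.7815, d_rh = R√(Δφ²+q²Δλ²) = 4917.7 nmi
Excess = 4917.7 − 4798.4 = 119.3 ≈ 119 nmi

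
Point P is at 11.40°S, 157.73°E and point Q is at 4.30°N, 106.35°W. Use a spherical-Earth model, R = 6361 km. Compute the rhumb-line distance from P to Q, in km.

Rhumb course C = atan2(Δλ, Δψ) with Δψ = ln[tan(π/4+φ₂/2)/tan(π/4+φ₁/2)] = +0.2754, Δλ = +1.6741 → C = 80.66°
d = R·|Δφ| / |cos C| = 6361·0.27402 / 0.16233 = 10737 km

10737 km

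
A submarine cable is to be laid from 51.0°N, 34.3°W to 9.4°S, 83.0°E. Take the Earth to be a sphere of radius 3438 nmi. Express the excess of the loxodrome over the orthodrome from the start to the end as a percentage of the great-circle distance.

Great circle: σ = 1.9951 rad → d_gc = Rσ = 6859.2 nmi
Rhumb: Δφ = -1.0542, Δλ = +2.0473, Δψ = -1.2029, q = Δφ/Δψ = 0.8763 → d_rh = R√(Δφ²+q²Δλ²) = 7154.1 nmi
Excess = (7154.1 − 6859.2) / 6859.2 = 294.9 / 6859.2 = 4.30% ≈ 4.3%

4.3%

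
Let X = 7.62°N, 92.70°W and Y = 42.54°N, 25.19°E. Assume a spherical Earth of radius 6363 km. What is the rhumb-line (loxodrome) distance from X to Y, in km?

Δψ = ln[tan(π/4+φ₂/2)/tan(π/4+φ₁/2)] = +0.6885;  Δφ = +0.6095 rad,  Δλ = +2.0576 rad
q = Δφ/Δψ = 0.8852
d = R·√(Δφ² + q²Δλ²) = 6363·1.92061 = 12221 km

12221 km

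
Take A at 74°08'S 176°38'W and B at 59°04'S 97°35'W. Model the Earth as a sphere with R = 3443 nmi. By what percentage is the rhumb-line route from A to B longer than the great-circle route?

7.1%

Great circle: σ = 0.5514 rad → d_gc = Rσ = 1898.5 nmi
Rhumb: Δφ = +0.2630, Δλ = +1.3797, Δψ = +0.6859, q = Δφ/Δψ = 0.3834 → d_rh = R√(Δφ²+q²Δλ²) = 2033.8 nmi
Excess = (2033.8 − 1898.5) / 1898.5 = 135.3 / 1898.5 = 7.13% ≈ 7.1%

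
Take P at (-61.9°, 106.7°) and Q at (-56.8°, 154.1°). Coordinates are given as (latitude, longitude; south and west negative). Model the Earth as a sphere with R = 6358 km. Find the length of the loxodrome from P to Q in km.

2735 km

Δψ = ln[tan(π/4+φ₂/2)/tan(π/4+φ₁/2)] = +0.1750;  Δφ = +0.0890 rad,  Δλ = +0.8273 rad
q = Δφ/Δψ = 0.5087
d = R·√(Δφ² + q²Δλ²) = 6358·0.43012 = 2735 km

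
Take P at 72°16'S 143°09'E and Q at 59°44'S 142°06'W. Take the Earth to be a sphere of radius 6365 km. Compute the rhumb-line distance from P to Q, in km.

3583 km

Δψ = ln[tan(π/4+φ₂/2)/tan(π/4+φ₁/2)] = +0.5502;  Δφ = +0.2187 rad,  Δλ = +1.3046 rad
q = Δφ/Δψ = 0.3976
d = R·√(Δφ² + q²Δλ²) = 6365·0.56292 = 3583 km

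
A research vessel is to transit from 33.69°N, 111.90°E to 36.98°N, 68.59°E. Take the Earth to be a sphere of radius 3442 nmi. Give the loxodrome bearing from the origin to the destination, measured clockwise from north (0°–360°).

Meridional parts: M(φ₁)=+0.6251, M(φ₂)=+0.6956 → ΔM = +0.0704;  Δλ = -0.7559 rad
tan C = Δλ / ΔM = -10.7361 → C = 275.32°

275.3°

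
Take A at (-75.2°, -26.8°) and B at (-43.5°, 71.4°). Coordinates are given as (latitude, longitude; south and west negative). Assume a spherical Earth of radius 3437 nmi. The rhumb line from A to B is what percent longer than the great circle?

Great circle: σ = 0.8775 rad → d_gc = Rσ = 3015.9 nmi
Rhumb: Δφ = +0.5533, Δλ = +1.7139, Δψ = +1.1963, q = Δφ/Δψ = 0.4625 → d_rh = R√(Δφ²+q²Δλ²) = 3322.3 nmi
Excess = (3322.3 − 3015.9) / 3015.9 = 306.4 / 3015.9 = 10.16% ≈ 10.2%

10.2%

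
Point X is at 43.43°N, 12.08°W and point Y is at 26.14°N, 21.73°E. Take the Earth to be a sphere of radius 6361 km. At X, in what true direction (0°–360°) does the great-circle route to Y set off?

N = sin Δλ·cos φ₂ = +0.4995;  D = cos φ₁ sin φ₂ − sin φ₁ cos φ₂ cos Δλ = -0.1928
initial course = atan2(N, D) = 111.11°

111.1°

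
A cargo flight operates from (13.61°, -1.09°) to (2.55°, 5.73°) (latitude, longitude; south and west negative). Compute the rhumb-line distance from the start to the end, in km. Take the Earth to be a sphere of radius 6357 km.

Δψ = ln[tan(π/4+φ₂/2)/tan(π/4+φ₁/2)] = -0.1953;  Δφ = -0.1930 rad,  Δλ = +0.1190 rad
q = Δφ/Δψ = 0.9885
d = R·√(Δφ² + q²Δλ²) = 6357·0.22607 = 1437 km

1437 km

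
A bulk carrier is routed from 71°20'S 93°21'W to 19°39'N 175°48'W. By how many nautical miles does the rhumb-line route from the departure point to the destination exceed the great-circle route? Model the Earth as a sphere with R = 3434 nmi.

191 nmi

Great circle: cos σ = sin φ₁ sin φ₂ + cos φ₁ cos φ₂ cos Δλ,  σ = 1.8535 rad → d_gc = 6365.02 nmi
Rhumb line: Δψ = +2.1556, q = Δφ/Δψ = 0.7367, d_rh = R√(Δφ²+q²Δλ²) = 6556.48 nmi
Excess = 6556.48 − 6365.02 = 191.46 ≈ 191 nmi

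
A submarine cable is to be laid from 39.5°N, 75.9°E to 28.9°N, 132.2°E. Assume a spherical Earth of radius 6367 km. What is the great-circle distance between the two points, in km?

5221 km

cos σ = sin φ₁ sin φ₂ + cos φ₁ cos φ₂ cos Δλ
      = sin(39.50°)sin(28.90°) + cos(39.50°)cos(28.90°)cos(56.30°) = 0.6822
σ = 46.983° → d = Rσ = 6367·0.82000 = 5221 km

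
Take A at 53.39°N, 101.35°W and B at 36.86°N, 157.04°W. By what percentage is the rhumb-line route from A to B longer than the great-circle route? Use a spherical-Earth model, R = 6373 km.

2.1%

Great circle: σ = 0.7220 rad → d_gc = Rσ = 4601.4 km
Rhumb: Δφ = -0.2885, Δλ = -0.9720, Δψ = -0.4133, q = Δφ/Δψ = 0.6981 → d_rh = R√(Δφ²+q²Δλ²) = 4699.0 km
Excess = (4699.0 − 4601.4) / 4601.4 = 97.6 / 4601.4 = 2.12% ≈ 2.1%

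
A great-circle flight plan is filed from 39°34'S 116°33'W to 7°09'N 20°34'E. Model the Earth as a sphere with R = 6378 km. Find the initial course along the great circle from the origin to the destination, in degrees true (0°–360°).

θ = atan2( sin Δλ·cos φ₂ ,  cos φ₁ sin φ₂ − sin φ₁ cos φ₂ cos Δλ )
  = atan2(+0.6752, -0.3672) = 118.54°

118.5°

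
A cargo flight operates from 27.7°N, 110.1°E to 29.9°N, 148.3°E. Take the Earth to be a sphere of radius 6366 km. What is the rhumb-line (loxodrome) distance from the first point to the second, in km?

3727 km

Rhumb course C = atan2(Δλ, Δψ) with Δψ = ln[tan(π/4+φ₂/2)/tan(π/4+φ₁/2)] = +0.0438, Δλ = +0.6667 → C = 86.24°
d = R·|Δφ| / |cos C| = 6366·0.03840 / 0.06559 = 3727 km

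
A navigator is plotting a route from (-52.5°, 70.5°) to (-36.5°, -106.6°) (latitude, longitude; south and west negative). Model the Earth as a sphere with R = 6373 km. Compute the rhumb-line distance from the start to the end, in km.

14029 km

Δψ = ln[tan(π/4+φ₂/2)/tan(π/4+φ₁/2)] = +0.3953;  Δφ = +0.2793 rad,  Δλ = -3.0910 rad
q = Δφ/Δψ = 0.7064
d = R·√(Δφ² + q²Δλ²) = 6373·2.20124 = 14029 km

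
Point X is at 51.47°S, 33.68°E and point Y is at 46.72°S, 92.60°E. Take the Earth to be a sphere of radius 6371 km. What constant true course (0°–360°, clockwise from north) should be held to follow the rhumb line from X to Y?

Meridional parts: M(φ₁)=-1.0512, M(φ₂)=-0.9245 → ΔM = +0.1267;  Δλ = +1.0283 rad
tan C = Δλ / ΔM = +8.1138 → C = 82.97°

83.0°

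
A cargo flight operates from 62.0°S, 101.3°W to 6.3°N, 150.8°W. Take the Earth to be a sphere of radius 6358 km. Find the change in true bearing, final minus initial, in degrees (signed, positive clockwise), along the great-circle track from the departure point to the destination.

+29.2°

At departure: θ₁ = atan2(sin Δλ cos φ₂, cos φ₁ sin φ₂ − sin φ₁ cos φ₂ cos Δλ) = 309.43°
At arrival: θ₂ = atan2(sin Δλ cos φ₁, −cos φ₂ sin φ₁ + sin φ₂ cos φ₁ cos Δλ) = 338.60°
Δθ = θ₂ − θ₁ = +29.2°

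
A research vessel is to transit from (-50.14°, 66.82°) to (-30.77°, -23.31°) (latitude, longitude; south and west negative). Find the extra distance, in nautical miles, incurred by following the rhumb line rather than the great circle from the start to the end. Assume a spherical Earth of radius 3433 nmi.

Great circle: cos σ = sin φ₁ sin φ₂ + cos φ₁ cos φ₂ cos Δλ,  σ = 1.1686 rad → d_gc = 4011.7 nmi
Rhumb line: Δψ = +0.4496, q = Δφ/Δψ = 0.7519, d_rh = R√(Δφ²+q²Δλ²) = 4223.3 nmi
Excess = 4223.3 − 4011.7 = 211.6 ≈ 212 nmi

212 nmi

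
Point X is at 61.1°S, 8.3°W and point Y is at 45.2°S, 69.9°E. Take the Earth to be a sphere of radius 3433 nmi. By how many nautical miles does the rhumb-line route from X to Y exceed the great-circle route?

153 nmi

Great circle: cos σ = sin φ₁ sin φ₂ + cos φ₁ cos φ₂ cos Δλ,  σ = 0.8081 rad → d_gc = 2774.4 nmi
Rhumb line: Δψ = +0.4697, q = Δφ/Δψ = 0.5908, d_rh = R√(Δφ²+q²Δλ²) = 2927.7 nmi
Excess = 2927.7 − 2774.4 = 153.3 ≈ 153 nmi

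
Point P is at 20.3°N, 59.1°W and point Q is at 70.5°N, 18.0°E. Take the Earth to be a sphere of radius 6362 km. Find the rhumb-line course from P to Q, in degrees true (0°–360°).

43.9°

Meridional parts: M(φ₁)=+0.3620, M(φ₂)=+1.7612 → ΔM = +1.3993;  Δλ = +1.3456 rad
tan C = Δλ / ΔM = +0.9617 → C = 43.88°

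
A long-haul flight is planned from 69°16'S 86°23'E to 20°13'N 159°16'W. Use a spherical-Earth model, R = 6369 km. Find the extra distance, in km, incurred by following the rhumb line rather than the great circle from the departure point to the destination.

Great circle: cos σ = sin φ₁ sin φ₂ + cos φ₁ cos φ₂ cos Δλ,  σ = 2.0490 rad → d_gc = 13049.9 km
Rhumb line: Δψ = +2.0590, q = Δφ/Δψ = 0.7585, d_rh = R√(Δφ²+q²Δλ²) = 13852.7 km
Excess = 13852.7 − 13049.9 = 802.8 ≈ 803 km

803 km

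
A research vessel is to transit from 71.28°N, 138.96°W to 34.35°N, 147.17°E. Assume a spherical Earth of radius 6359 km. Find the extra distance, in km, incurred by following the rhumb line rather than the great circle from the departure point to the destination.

Great circle: cos σ = sin φ₁ sin φ₂ + cos φ₁ cos φ₂ cos Δλ,  σ = 0.9172 rad → d_gc = 5832.7 km
Rhumb line: Δψ = -1.1638, q = Δφ/Δψ = 0.5538, d_rh = R√(Δφ²+q²Δλ²) = 6116.9 km
Excess = 6116.9 − 5832.7 = 284.2 ≈ 284 km

284 km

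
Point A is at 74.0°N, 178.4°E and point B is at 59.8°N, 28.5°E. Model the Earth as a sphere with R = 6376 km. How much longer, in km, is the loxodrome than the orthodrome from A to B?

Great circle: cos σ = sin φ₁ sin φ₂ + cos φ₁ cos φ₂ cos Δλ,  σ = 0.7801 rad → d_gc = 4973.9 km
Rhumb line: Δψ = -0.6523, q = Δφ/Δψ = 0.3800, d_rh = R√(Δφ²+q²Δλ²) = 6532.3 km
Excess = 6532.3 − 4973.9 = 1558.4 ≈ 1558 km

1558 km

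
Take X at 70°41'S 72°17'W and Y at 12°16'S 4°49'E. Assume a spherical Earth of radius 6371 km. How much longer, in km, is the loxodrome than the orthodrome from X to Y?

Great circle: cos σ = sin φ₁ sin φ₂ + cos φ₁ cos φ₂ cos Δλ,  σ = 1.2946 rad → d_gc = 8248.1 km
Rhumb line: Δψ = +1.5551, q = Δφ/Δψ = 0.6556, d_rh = R√(Δφ²+q²Δλ²) = 8589.8 km
Excess = 8589.8 − 8248.1 = 341.7 ≈ 342 km

342 km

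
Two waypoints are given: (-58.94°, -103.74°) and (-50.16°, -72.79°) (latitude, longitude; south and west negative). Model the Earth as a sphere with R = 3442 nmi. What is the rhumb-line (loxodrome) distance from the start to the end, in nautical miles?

1196 nmi

Δψ = ln[tan(π/4+φ₂/2)/tan(π/4+φ₁/2)] = +0.2655;  Δφ = +0.1532 rad,  Δλ = +0.5402 rad
q = Δφ/Δψ = 0.5772
d = R·√(Δφ² + q²Δλ²) = 3442·0.34740 = 1196 nmi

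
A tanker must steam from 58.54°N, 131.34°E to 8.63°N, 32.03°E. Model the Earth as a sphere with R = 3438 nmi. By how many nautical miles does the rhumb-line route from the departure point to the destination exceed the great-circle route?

Great circle: cos σ = sin φ₁ sin φ₂ + cos φ₁ cos φ₂ cos Δλ,  σ = 1.5263 rad → d_gc = 5247.3 nmi
Rhumb line: Δψ = -1.1159, q = Δφ/Δψ = 0.7806, d_rh = R√(Δφ²+q²Δλ²) = 5532.5 nmi
Excess = 5532.5 − 5247.3 = 285.2 ≈ 285 nmi

285 nmi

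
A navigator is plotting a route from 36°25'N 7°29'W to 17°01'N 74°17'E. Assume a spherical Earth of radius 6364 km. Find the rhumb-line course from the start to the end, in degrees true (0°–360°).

105.0°

Meridional parts: M(φ₁)=+0.6833, M(φ₂)=+0.3015 → ΔM = -0.3818;  Δλ = +1.4271 rad
tan C = Δλ / ΔM = -3.7376 → C = 104.98°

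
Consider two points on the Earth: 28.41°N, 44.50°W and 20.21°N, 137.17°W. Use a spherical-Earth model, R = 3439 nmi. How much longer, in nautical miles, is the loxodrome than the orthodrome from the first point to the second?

Great circle: cos σ = sin φ₁ sin φ₂ + cos φ₁ cos φ₂ cos Δλ,  σ = 1.4445 rad → d_gc = 4967.8 nmi
Rhumb line: Δψ = -0.1572, q = Δφ/Δψ = 0.9102, d_rh = R√(Δφ²+q²Δλ²) = 5086.8 nmi
Excess = 5086.8 − 4967.8 = 119.0 ≈ 119 nmi

119 nmi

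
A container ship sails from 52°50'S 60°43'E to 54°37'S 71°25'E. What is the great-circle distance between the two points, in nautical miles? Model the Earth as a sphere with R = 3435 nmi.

Haversine: a = sin²(Δφ/2)+cos φ₁ cos φ₂ sin²(Δλ/2) = 0.00328;  σ = 2·atan2(√a,√(1−a))
σ = 6.570° → d = Rσ = 3435·0.11466 = 394 nmi

394 nmi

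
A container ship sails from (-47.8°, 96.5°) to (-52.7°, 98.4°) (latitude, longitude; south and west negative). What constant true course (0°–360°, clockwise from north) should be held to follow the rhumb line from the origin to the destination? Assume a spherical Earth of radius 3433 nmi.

Δψ = ln[tan(π/4+φ₂/2)/tan(π/4+φ₁/2)] = -0.1339
Δλ = +0.0332 rad (taken the short way round)
course = atan2(Δλ, Δψ) = 166.09°

166.1°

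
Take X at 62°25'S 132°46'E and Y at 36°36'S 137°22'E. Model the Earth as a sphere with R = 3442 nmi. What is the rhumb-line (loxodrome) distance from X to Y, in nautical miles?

Rhumb course C = atan2(Δλ, Δψ) with Δψ = ln[tan(π/4+φ₂/2)/tan(π/4+φ₁/2)] = +0.7173, Δλ = +0.0803 → C = 6.39°
d = R·|Δφ| / |cos C| = 3442·0.45059 / 0.99379 = 1561 nmi

1561 nmi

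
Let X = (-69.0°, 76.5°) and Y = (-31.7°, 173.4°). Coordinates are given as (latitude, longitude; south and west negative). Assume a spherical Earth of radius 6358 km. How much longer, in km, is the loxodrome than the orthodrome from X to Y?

Great circle: cos σ = sin φ₁ sin φ₂ + cos φ₁ cos φ₂ cos Δλ,  σ = 1.0996 rad → d_gc = 6991.3 km
Rhumb line: Δψ = +1.1017, q = Δφ/Δψ = 0.5909, d_rh = R√(Δφ²+q²Δλ²) = 7583.2 km
Excess = 7583.2 − 6991.3 = 591.9 ≈ 592 km

592 km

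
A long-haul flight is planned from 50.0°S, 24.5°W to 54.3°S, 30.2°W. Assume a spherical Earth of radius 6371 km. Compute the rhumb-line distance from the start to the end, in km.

616 km

Δψ = ln[tan(π/4+φ₂/2)/tan(π/4+φ₁/2)] = -0.1224;  Δφ = -0.0750 rad,  Δλ = -0.0995 rad
q = Δφ/Δψ = 0.6130
d = R·√(Δφ² + q²Δλ²) = 6371·0.09670 = 616 km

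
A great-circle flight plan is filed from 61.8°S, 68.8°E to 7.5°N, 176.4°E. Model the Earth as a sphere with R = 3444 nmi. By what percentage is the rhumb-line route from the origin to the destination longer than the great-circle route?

5.3%

Great circle: σ = 1.8304 rad → d_gc = Rσ = 6303.9 nmi
Rhumb: Δφ = +1.2095, Δλ = +1.8780, Δψ = +1.5129, q = Δφ/Δψ = 0.7995 → d_rh = R√(Δφ²+q²Δλ²) = 6640.1 nmi
Excess = (6640.1 − 6303.9) / 6303.9 = 336.2 / 6303.9 = 5.33% ≈ 5.3%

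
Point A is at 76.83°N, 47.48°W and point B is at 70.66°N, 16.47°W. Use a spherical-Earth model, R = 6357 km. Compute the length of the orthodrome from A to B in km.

cos σ = sin φ₁ sin φ₂ + cos φ₁ cos φ₂ cos Δλ
      = sin(76.83°)sin(70.66°) + cos(76.83°)cos(70.66°)cos(31.01°) = 0.9834
σ = 10.447° → d = Rσ = 6357·0.18233 = 1159 km

1159 km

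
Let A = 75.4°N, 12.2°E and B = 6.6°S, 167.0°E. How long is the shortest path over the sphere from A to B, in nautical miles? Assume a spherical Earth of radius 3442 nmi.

Haversine: a = sin²(Δφ/2)+cos φ₁ cos φ₂ sin²(Δλ/2) = 0.66890;  σ = 2·atan2(√a,√(1−a))
σ = 109.742° → d = Rσ = 3442·1.91537 = 6593 nmi

6593 nmi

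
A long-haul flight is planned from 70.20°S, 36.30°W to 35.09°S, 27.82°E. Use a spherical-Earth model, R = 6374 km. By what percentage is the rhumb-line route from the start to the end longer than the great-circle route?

3.6%

Great circle: σ = 0.8475 rad → d_gc = Rσ = 5402.0 km
Rhumb: Δφ = +0.6128, Δλ = +1.1191, Δψ = +1.0909, q = Δφ/Δψ = 0.5617 → d_rh = R√(Δφ²+q²Δλ²) = 5595.6 km
Excess = (5595.6 − 5402.0) / 5402.0 = 193.6 / 5402.0 = 3.58% ≈ 3.6%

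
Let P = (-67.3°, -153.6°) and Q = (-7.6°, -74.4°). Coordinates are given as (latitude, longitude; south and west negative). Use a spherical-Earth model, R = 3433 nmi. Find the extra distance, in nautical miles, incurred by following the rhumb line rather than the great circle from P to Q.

Great circle: cos σ = sin φ₁ sin φ₂ + cos φ₁ cos φ₂ cos Δλ,  σ = 1.3759 rad → d_gc = 4723.4 nmi
Rhumb line: Δψ = +1.4728, q = Δφ/Δψ = 0.7075, d_rh = R√(Δφ²+q²Δλ²) = 4905.8 nmi
Excess = 4905.8 − 4723.4 = 182.4 ≈ 182 nmi

182 nmi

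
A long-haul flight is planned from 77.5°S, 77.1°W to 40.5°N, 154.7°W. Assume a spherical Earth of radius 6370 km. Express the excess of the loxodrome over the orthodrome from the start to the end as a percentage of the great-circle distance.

Great circle: σ = 2.2127 rad → d_gc = Rσ = 14094.8 km
Rhumb: Δφ = +2.0595, Δλ = -1.3544, Δψ = +2.9860, q = Δφ/Δψ = 0.6897 → d_rh = R√(Δφ²+q²Δλ²) = 14405.3 km
Excess = (14405.3 − 14094.8) / 14094.8 = 310.5 / 14094.8 = 2.20% ≈ 2.2%

2.2%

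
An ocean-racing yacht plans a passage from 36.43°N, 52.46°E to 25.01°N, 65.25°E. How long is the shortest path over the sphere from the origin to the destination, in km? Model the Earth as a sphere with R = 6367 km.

cos σ = sin φ₁ sin φ₂ + cos φ₁ cos φ₂ cos Δλ
      = sin(36.43°)sin(25.01°) + cos(36.43°)cos(25.01°)cos(12.79°) = 0.9621
σ = 15.823° → d = Rσ = 6367·0.27616 = 1758 km

1758 km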